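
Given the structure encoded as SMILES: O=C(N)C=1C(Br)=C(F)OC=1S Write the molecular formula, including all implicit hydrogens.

Walk through each heavy atom and fill implicit hydrogens from standard valence (C 4, N 3, O 2, S 2, halogen 1):
  atom 1: O, bond orders sum to 2 (valence 2) → 0 H
  atom 2: C, bond orders sum to 4 (valence 4) → 0 H
  atom 3: N, bond orders sum to 1 (valence 3) → 2 H
  atom 4: C, bond orders sum to 4 (valence 4) → 0 H
  atom 5: C, bond orders sum to 4 (valence 4) → 0 H
  atom 6: Br (halogen, monovalent) → 0 H
  atom 7: C, bond orders sum to 4 (valence 4) → 0 H
  atom 8: F (halogen, monovalent) → 0 H
  atom 9: O, bond orders sum to 2 (valence 2) → 0 H
  atom 10: C, bond orders sum to 4 (valence 4) → 0 H
  atom 11: S, bond orders sum to 1 (valence 2) → 1 H
Totals → C:5, H:3, Br:1, F:1, N:1, O:2, S:1.

C5H3BrFNO2S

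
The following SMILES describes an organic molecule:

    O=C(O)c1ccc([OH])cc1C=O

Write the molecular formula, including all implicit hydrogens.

Walk through each heavy atom and fill implicit hydrogens from standard valence (C 4, N 3, O 2, S 2, halogen 1); for lowercase aromatic atoms, an aromatic c carries 1 H when it has two neighbours and 0 H with three, and aromatic n carries 0 H:
  atom 1: O, bond orders sum to 2 (valence 2) → 0 H
  atom 2: C, bond orders sum to 4 (valence 4) → 0 H
  atom 3: O, bond orders sum to 1 (valence 2) → 1 H
  atom 4: aromatic c, 3 neighbours → 0 H
  atom 5: aromatic c, 2 neighbours → 1 H
  atom 6: aromatic c, 2 neighbours → 1 H
  atom 7: aromatic c, 3 neighbours → 0 H
  atom 8: O with explicit H count 1
  atom 9: aromatic c, 2 neighbours → 1 H
  atom 10: aromatic c, 3 neighbours → 0 H
  atom 11: C, bond orders sum to 3 (valence 4) → 1 H
  atom 12: O, bond orders sum to 2 (valence 2) → 0 H
Totals → C:8, H:6, O:4.

C8H6O4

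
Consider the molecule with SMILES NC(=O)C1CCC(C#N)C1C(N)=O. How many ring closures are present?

1

In SMILES, each pair of matching ring-closure digits denotes one ring-closing bond; the number of such bonds equals the number of independent rings.
Ring-closure bonds here: 1.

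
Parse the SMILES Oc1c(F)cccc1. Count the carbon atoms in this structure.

Count every carbon token in the SMILES (each C, including those in ring-closure positions and inside branches).
Carbon count: 6.

6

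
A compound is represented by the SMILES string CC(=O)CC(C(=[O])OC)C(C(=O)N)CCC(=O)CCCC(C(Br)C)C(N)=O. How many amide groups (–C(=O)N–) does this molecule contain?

The amide motif appears at heavy-atom positions 11, 25 in the SMILES.
Other groups present: 1 ester, 2 ketone.
Amide count: 2.

2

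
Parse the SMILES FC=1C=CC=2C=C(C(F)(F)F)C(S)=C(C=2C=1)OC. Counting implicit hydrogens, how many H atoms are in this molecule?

Walk through each heavy atom and fill implicit hydrogens from standard valence (C 4, N 3, O 2, S 2, halogen 1):
  atom 1: F (halogen, monovalent) → 0 H
  atom 2: C, bond orders sum to 4 (valence 4) → 0 H
  atom 3: C, bond orders sum to 3 (valence 4) → 1 H
  atom 4: C, bond orders sum to 3 (valence 4) → 1 H
  atom 5: C, bond orders sum to 4 (valence 4) → 0 H
  atom 6: C, bond orders sum to 3 (valence 4) → 1 H
  atom 7: C, bond orders sum to 4 (valence 4) → 0 H
  atom 8: C, bond orders sum to 4 (valence 4) → 0 H
  atom 9: F (halogen, monovalent) → 0 H
  atom 10: F (halogen, monovalent) → 0 H
  atom 11: F (halogen, monovalent) → 0 H
  atom 12: C, bond orders sum to 4 (valence 4) → 0 H
  atom 13: S, bond orders sum to 1 (valence 2) → 1 H
  atom 14: C, bond orders sum to 4 (valence 4) → 0 H
  atom 15: C, bond orders sum to 4 (valence 4) → 0 H
  atom 16: C, bond orders sum to 3 (valence 4) → 1 H
  atom 17: O, bond orders sum to 2 (valence 2) → 0 H
  atom 18: C, bond orders sum to 1 (valence 4) → 3 H
Total hydrogens: 8.

8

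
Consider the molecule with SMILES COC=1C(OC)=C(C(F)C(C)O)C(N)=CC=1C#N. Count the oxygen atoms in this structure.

Scan the SMILES for O atoms (remember two-letter symbols like Cl and Br are single atoms).
Oxygen count: 3.

3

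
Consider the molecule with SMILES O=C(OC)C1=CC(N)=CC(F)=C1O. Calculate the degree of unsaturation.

5

Degree of unsaturation = (number of rings) + (number of π bonds).
Ring closures in the SMILES: 1.
π bonds: 4 double bonds (each 1 DoU) → 4 DoU from unsaturation.
Total DoU = 1 + 4 = 5.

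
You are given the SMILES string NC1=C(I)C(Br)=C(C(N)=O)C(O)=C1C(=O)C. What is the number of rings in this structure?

In SMILES, each pair of matching ring-closure digits denotes one ring-closing bond; the number of such bonds equals the number of independent rings.
Ring-closure bonds here: 1.

1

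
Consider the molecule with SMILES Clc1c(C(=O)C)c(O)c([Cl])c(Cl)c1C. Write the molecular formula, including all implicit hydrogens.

C9H7Cl3O2

Walk through each heavy atom and fill implicit hydrogens from standard valence (C 4, N 3, O 2, S 2, halogen 1); for lowercase aromatic atoms, an aromatic c carries 1 H when it has two neighbours and 0 H with three, and aromatic n carries 0 H:
  atom 1: Cl (halogen, monovalent) → 0 H
  atom 2: aromatic c, 3 neighbours → 0 H
  atom 3: aromatic c, 3 neighbours → 0 H
  atom 4: C, bond orders sum to 4 (valence 4) → 0 H
  atom 5: O, bond orders sum to 2 (valence 2) → 0 H
  atom 6: C, bond orders sum to 1 (valence 4) → 3 H
  atom 7: aromatic c, 3 neighbours → 0 H
  atom 8: O, bond orders sum to 1 (valence 2) → 1 H
  atom 9: aromatic c, 3 neighbours → 0 H
  atom 10: Cl with explicit H count 0
  atom 11: aromatic c, 3 neighbours → 0 H
  atom 12: Cl (halogen, monovalent) → 0 H
  atom 13: aromatic c, 3 neighbours → 0 H
  atom 14: C, bond orders sum to 1 (valence 4) → 3 H
Totals → C:9, H:7, Cl:3, O:2.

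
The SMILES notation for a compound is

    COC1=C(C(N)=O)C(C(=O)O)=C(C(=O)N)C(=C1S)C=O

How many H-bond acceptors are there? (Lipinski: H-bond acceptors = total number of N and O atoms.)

N atoms: 2; O atoms: 6.
Lipinski HBA = 2 + 6 = 8.

8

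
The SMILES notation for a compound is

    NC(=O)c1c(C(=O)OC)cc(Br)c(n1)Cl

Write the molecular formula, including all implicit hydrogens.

C8H6BrClN2O3

Walk through each heavy atom and fill implicit hydrogens from standard valence (C 4, N 3, O 2, S 2, halogen 1); for lowercase aromatic atoms, an aromatic c carries 1 H when it has two neighbours and 0 H with three, and aromatic n carries 0 H:
  atom 1: N, bond orders sum to 1 (valence 3) → 2 H
  atom 2: C, bond orders sum to 4 (valence 4) → 0 H
  atom 3: O, bond orders sum to 2 (valence 2) → 0 H
  atom 4: aromatic c, 3 neighbours → 0 H
  atom 5: aromatic c, 3 neighbours → 0 H
  atom 6: C, bond orders sum to 4 (valence 4) → 0 H
  atom 7: O, bond orders sum to 2 (valence 2) → 0 H
  atom 8: O, bond orders sum to 2 (valence 2) → 0 H
  atom 9: C, bond orders sum to 1 (valence 4) → 3 H
  atom 10: aromatic c, 2 neighbours → 1 H
  atom 11: aromatic c, 3 neighbours → 0 H
  atom 12: Br (halogen, monovalent) → 0 H
  atom 13: aromatic c, 3 neighbours → 0 H
  atom 14: aromatic n, 2 neighbours → 0 H
  atom 15: Cl (halogen, monovalent) → 0 H
Totals → C:8, H:6, Br:1, Cl:1, N:2, O:3.
In Hill order: C8H6BrClN2O3.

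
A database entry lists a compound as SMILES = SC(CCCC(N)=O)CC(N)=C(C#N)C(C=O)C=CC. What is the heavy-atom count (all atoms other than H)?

20

Every atom symbol written in the SMILES (organic subset) is one heavy atom; implicit H are not written.
Heavy atoms by element → C:14, N:3, O:2, S:1.
Total: 20.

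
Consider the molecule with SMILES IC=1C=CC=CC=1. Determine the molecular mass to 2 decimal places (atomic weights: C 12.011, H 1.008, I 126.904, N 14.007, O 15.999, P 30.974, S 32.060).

First, the molecular formula is C6H5I (counting implicit H from valence).
  C: 6 × 12.011 = 72.066
  H: 5 × 1.008 = 5.040
  I: 1 × 126.904 = 126.904
Sum: 6×12.011 + 5×1.008 + 1×126.904 = 204.010 → 204.01 g/mol.

204.01 g/mol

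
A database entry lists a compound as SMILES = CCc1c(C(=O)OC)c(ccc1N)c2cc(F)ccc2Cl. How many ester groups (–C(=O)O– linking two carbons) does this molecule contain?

1

The ester motif appears at heavy-atom position 5 in the SMILES.
Other groups present: 1 primary amine.
Ester count: 1.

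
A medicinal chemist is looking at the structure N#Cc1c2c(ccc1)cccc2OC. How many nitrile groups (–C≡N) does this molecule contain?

The nitrile motif appears at heavy-atom position 2 in the SMILES.
Other groups present: 1 ether.
Nitrile count: 1.

1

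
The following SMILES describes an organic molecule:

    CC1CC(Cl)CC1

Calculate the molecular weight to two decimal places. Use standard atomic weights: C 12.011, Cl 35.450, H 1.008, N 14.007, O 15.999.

118.60 g/mol

First, the molecular formula is C6H11Cl (counting implicit H from valence).
  C: 6 × 12.011 = 72.066
  Cl: 1 × 35.450 = 35.450
  H: 11 × 1.008 = 11.088
Sum: 6×12.011 + 1×35.450 + 11×1.008 = 118.604 → 118.60 g/mol.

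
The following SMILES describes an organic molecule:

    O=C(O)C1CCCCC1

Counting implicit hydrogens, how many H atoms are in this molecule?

Walk through each heavy atom and fill implicit hydrogens from standard valence (C 4, N 3, O 2, S 2, halogen 1):
  atom 1: O, bond orders sum to 2 (valence 2) → 0 H
  atom 2: C, bond orders sum to 4 (valence 4) → 0 H
  atom 3: O, bond orders sum to 1 (valence 2) → 1 H
  atom 4: C, bond orders sum to 3 (valence 4) → 1 H
  atom 5: C, bond orders sum to 2 (valence 4) → 2 H
  atom 6: C, bond orders sum to 2 (valence 4) → 2 H
  atom 7: C, bond orders sum to 2 (valence 4) → 2 H
  atom 8: C, bond orders sum to 2 (valence 4) → 2 H
  atom 9: C, bond orders sum to 2 (valence 4) → 2 H
Total hydrogens: 12.

12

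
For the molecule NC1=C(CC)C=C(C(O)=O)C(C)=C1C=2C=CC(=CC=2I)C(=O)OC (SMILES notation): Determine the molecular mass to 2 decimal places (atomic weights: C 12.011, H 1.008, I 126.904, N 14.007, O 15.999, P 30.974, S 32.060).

First, the molecular formula is C18H18INO4 (counting implicit H from valence).
  C: 18 × 12.011 = 216.198
  H: 18 × 1.008 = 18.144
  I: 1 × 126.904 = 126.904
  N: 1 × 14.007 = 14.007
  O: 4 × 15.999 = 63.996
Sum: 18×12.011 + 18×1.008 + 1×126.904 + 1×14.007 + 4×15.999 = 439.249 → 439.25 g/mol.

439.25 g/mol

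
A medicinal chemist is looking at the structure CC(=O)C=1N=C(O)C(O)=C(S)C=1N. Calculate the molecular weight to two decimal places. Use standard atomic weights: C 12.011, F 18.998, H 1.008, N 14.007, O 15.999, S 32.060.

200.21 g/mol

First, the molecular formula is C7H8N2O3S (counting implicit H from valence).
  C: 7 × 12.011 = 84.077
  H: 8 × 1.008 = 8.064
  N: 2 × 14.007 = 28.014
  O: 3 × 15.999 = 47.997
  S: 1 × 32.060 = 32.060
Sum: 7×12.011 + 8×1.008 + 2×14.007 + 3×15.999 + 1×32.060 = 200.212 → 200.21 g/mol.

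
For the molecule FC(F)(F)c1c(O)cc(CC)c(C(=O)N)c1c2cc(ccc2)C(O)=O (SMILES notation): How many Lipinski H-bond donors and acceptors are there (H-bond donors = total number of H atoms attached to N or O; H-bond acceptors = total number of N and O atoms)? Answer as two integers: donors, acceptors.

Donors: find every N or O and count the H atoms it carries.
  atom 7 (O): bond orders sum to 1 → 1 H
  atom 14 (O): bond orders sum to 2 → 0 H
  atom 15 (N): bond orders sum to 1 → 2 H
  atom 24 (O): bond orders sum to 1 → 1 H
  atom 25 (O): bond orders sum to 2 → 0 H
Lipinski HBD = 4.
Acceptors: N atoms = 1, O atoms = 4 → HBA = 5.

4, 5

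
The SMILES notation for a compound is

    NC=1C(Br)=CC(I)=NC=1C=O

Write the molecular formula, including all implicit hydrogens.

C6H4BrIN2O

Walk through each heavy atom and fill implicit hydrogens from standard valence (C 4, N 3, O 2, S 2, halogen 1):
  atom 1: N, bond orders sum to 1 (valence 3) → 2 H
  atom 2: C, bond orders sum to 4 (valence 4) → 0 H
  atom 3: C, bond orders sum to 4 (valence 4) → 0 H
  atom 4: Br (halogen, monovalent) → 0 H
  atom 5: C, bond orders sum to 3 (valence 4) → 1 H
  atom 6: C, bond orders sum to 4 (valence 4) → 0 H
  atom 7: I (halogen, monovalent) → 0 H
  atom 8: N, bond orders sum to 3 (valence 3) → 0 H
  atom 9: C, bond orders sum to 4 (valence 4) → 0 H
  atom 10: C, bond orders sum to 3 (valence 4) → 1 H
  atom 11: O, bond orders sum to 2 (valence 2) → 0 H
Totals → C:6, H:4, Br:1, I:1, N:2, O:1.
In Hill order: C6H4BrIN2O.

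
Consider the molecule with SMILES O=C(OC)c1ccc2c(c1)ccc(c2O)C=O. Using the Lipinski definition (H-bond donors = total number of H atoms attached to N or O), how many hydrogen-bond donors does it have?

Donors: find every N or O and count the H atoms it carries.
  atom 1 (O): bond orders sum to 2 → 0 H
  atom 3 (O): bond orders sum to 2 → 0 H
  atom 15 (O): bond orders sum to 1 → 1 H
  atom 17 (O): bond orders sum to 2 → 0 H
Lipinski HBD = 1.

1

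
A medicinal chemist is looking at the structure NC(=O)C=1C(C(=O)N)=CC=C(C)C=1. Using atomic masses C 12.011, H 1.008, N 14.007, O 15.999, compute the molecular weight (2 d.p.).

178.19 g/mol

First, the molecular formula is C9H10N2O2 (counting implicit H from valence).
  C: 9 × 12.011 = 108.099
  H: 10 × 1.008 = 10.080
  N: 2 × 14.007 = 28.014
  O: 2 × 15.999 = 31.998
Sum: 9×12.011 + 10×1.008 + 2×14.007 + 2×15.999 = 178.191 → 178.19 g/mol.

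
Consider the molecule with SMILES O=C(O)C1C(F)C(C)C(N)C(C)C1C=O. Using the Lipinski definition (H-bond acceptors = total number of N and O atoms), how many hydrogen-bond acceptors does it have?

N atoms: 1; O atoms: 3.
Lipinski HBA = 1 + 3 = 4.

4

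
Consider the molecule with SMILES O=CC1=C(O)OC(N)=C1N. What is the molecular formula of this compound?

C5H6N2O3

Walk through each heavy atom and fill implicit hydrogens from standard valence (C 4, N 3, O 2, S 2, halogen 1):
  atom 1: O, bond orders sum to 2 (valence 2) → 0 H
  atom 2: C, bond orders sum to 3 (valence 4) → 1 H
  atom 3: C, bond orders sum to 4 (valence 4) → 0 H
  atom 4: C, bond orders sum to 4 (valence 4) → 0 H
  atom 5: O, bond orders sum to 1 (valence 2) → 1 H
  atom 6: O, bond orders sum to 2 (valence 2) → 0 H
  atom 7: C, bond orders sum to 4 (valence 4) → 0 H
  atom 8: N, bond orders sum to 1 (valence 3) → 2 H
  atom 9: C, bond orders sum to 4 (valence 4) → 0 H
  atom 10: N, bond orders sum to 1 (valence 3) → 2 H
Totals → C:5, H:6, N:2, O:3.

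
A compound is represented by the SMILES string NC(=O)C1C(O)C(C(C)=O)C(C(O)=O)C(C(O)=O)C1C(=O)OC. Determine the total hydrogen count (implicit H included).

17

Walk through each heavy atom and fill implicit hydrogens from standard valence (C 4, N 3, O 2, S 2, halogen 1):
  atom 1: N, bond orders sum to 1 (valence 3) → 2 H
  atom 2: C, bond orders sum to 4 (valence 4) → 0 H
  atom 3: O, bond orders sum to 2 (valence 2) → 0 H
  atom 4: C, bond orders sum to 3 (valence 4) → 1 H
  atom 5: C, bond orders sum to 3 (valence 4) → 1 H
  atom 6: O, bond orders sum to 1 (valence 2) → 1 H
  atom 7: C, bond orders sum to 3 (valence 4) → 1 H
  atom 8: C, bond orders sum to 4 (valence 4) → 0 H
  atom 9: C, bond orders sum to 1 (valence 4) → 3 H
  atom 10: O, bond orders sum to 2 (valence 2) → 0 H
  atom 11: C, bond orders sum to 3 (valence 4) → 1 H
  atom 12: C, bond orders sum to 4 (valence 4) → 0 H
  atom 13: O, bond orders sum to 1 (valence 2) → 1 H
  atom 14: O, bond orders sum to 2 (valence 2) → 0 H
  atom 15: C, bond orders sum to 3 (valence 4) → 1 H
  atom 16: C, bond orders sum to 4 (valence 4) → 0 H
  atom 17: O, bond orders sum to 1 (valence 2) → 1 H
  atom 18: O, bond orders sum to 2 (valence 2) → 0 H
  atom 19: C, bond orders sum to 3 (valence 4) → 1 H
  atom 20: C, bond orders sum to 4 (valence 4) → 0 H
  atom 21: O, bond orders sum to 2 (valence 2) → 0 H
  atom 22: O, bond orders sum to 2 (valence 2) → 0 H
  atom 23: C, bond orders sum to 1 (valence 4) → 3 H
Total hydrogens: 17.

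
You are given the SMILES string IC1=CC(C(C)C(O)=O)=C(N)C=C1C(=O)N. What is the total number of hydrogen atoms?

Walk through each heavy atom and fill implicit hydrogens from standard valence (C 4, N 3, O 2, S 2, halogen 1):
  atom 1: I (halogen, monovalent) → 0 H
  atom 2: C, bond orders sum to 4 (valence 4) → 0 H
  atom 3: C, bond orders sum to 3 (valence 4) → 1 H
  atom 4: C, bond orders sum to 4 (valence 4) → 0 H
  atom 5: C, bond orders sum to 3 (valence 4) → 1 H
  atom 6: C, bond orders sum to 1 (valence 4) → 3 H
  atom 7: C, bond orders sum to 4 (valence 4) → 0 H
  atom 8: O, bond orders sum to 1 (valence 2) → 1 H
  atom 9: O, bond orders sum to 2 (valence 2) → 0 H
  atom 10: C, bond orders sum to 4 (valence 4) → 0 H
  atom 11: N, bond orders sum to 1 (valence 3) → 2 H
  atom 12: C, bond orders sum to 3 (valence 4) → 1 H
  atom 13: C, bond orders sum to 4 (valence 4) → 0 H
  atom 14: C, bond orders sum to 4 (valence 4) → 0 H
  atom 15: O, bond orders sum to 2 (valence 2) → 0 H
  atom 16: N, bond orders sum to 1 (valence 3) → 2 H
Total hydrogens: 11.

11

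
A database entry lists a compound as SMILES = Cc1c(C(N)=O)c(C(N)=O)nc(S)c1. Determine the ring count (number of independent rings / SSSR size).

In SMILES, each pair of matching ring-closure digits denotes one ring-closing bond; the number of such bonds equals the number of independent rings.
Ring-closure bonds here: 1.

1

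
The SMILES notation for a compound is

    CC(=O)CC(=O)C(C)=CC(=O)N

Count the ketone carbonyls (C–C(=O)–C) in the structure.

The ketone motif appears at heavy-atom positions 2, 5 in the SMILES.
Other groups present: 1 alkene, 1 amide.
Ketone count: 2.

2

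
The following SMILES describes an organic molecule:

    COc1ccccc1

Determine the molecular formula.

C7H8O

Walk through each heavy atom and fill implicit hydrogens from standard valence (C 4, N 3, O 2, S 2, halogen 1); for lowercase aromatic atoms, an aromatic c carries 1 H when it has two neighbours and 0 H with three, and aromatic n carries 0 H:
  atom 1: C, bond orders sum to 1 (valence 4) → 3 H
  atom 2: O, bond orders sum to 2 (valence 2) → 0 H
  atom 3: aromatic c, 3 neighbours → 0 H
  atom 4: aromatic c, 2 neighbours → 1 H
  atom 5: aromatic c, 2 neighbours → 1 H
  atom 6: aromatic c, 2 neighbours → 1 H
  atom 7: aromatic c, 2 neighbours → 1 H
  atom 8: aromatic c, 2 neighbours → 1 H
Totals → C:7, H:8, O:1.
In Hill order: C7H8O.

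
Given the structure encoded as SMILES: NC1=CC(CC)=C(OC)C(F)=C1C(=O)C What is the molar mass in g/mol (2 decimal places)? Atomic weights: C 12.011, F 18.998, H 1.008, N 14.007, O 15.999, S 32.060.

First, the molecular formula is C11H14FNO2 (counting implicit H from valence).
  C: 11 × 12.011 = 132.121
  F: 1 × 18.998 = 18.998
  H: 14 × 1.008 = 14.112
  N: 1 × 14.007 = 14.007
  O: 2 × 15.999 = 31.998
Sum: 11×12.011 + 1×18.998 + 14×1.008 + 1×14.007 + 2×15.999 = 211.236 → 211.24 g/mol.

211.24 g/mol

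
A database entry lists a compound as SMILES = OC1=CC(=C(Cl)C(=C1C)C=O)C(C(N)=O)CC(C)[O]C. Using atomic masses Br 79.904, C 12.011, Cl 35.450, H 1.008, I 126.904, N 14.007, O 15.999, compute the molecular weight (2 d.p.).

First, the molecular formula is C14H18ClNO4 (counting implicit H from valence).
  C: 14 × 12.011 = 168.154
  Cl: 1 × 35.450 = 35.450
  H: 18 × 1.008 = 18.144
  N: 1 × 14.007 = 14.007
  O: 4 × 15.999 = 63.996
Sum: 14×12.011 + 1×35.450 + 18×1.008 + 1×14.007 + 4×15.999 = 299.751 → 299.75 g/mol.

299.75 g/mol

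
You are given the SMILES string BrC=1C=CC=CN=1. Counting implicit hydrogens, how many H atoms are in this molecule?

4

Walk through each heavy atom and fill implicit hydrogens from standard valence (C 4, N 3, O 2, S 2, halogen 1):
  atom 1: Br (halogen, monovalent) → 0 H
  atom 2: C, bond orders sum to 4 (valence 4) → 0 H
  atom 3: C, bond orders sum to 3 (valence 4) → 1 H
  atom 4: C, bond orders sum to 3 (valence 4) → 1 H
  atom 5: C, bond orders sum to 3 (valence 4) → 1 H
  atom 6: C, bond orders sum to 3 (valence 4) → 1 H
  atom 7: N, bond orders sum to 3 (valence 3) → 0 H
Total hydrogens: 4.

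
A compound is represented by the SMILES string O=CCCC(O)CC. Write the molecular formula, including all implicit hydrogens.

C6H12O2

Walk through each heavy atom and fill implicit hydrogens from standard valence (C 4, N 3, O 2, S 2, halogen 1):
  atom 1: O, bond orders sum to 2 (valence 2) → 0 H
  atom 2: C, bond orders sum to 3 (valence 4) → 1 H
  atom 3: C, bond orders sum to 2 (valence 4) → 2 H
  atom 4: C, bond orders sum to 2 (valence 4) → 2 H
  atom 5: C, bond orders sum to 3 (valence 4) → 1 H
  atom 6: O, bond orders sum to 1 (valence 2) → 1 H
  atom 7: C, bond orders sum to 2 (valence 4) → 2 H
  atom 8: C, bond orders sum to 1 (valence 4) → 3 H
Totals → C:6, H:12, O:2.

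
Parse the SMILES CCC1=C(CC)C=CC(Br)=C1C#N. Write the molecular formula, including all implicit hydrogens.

Walk through each heavy atom and fill implicit hydrogens from standard valence (C 4, N 3, O 2, S 2, halogen 1):
  atom 1: C, bond orders sum to 1 (valence 4) → 3 H
  atom 2: C, bond orders sum to 2 (valence 4) → 2 H
  atom 3: C, bond orders sum to 4 (valence 4) → 0 H
  atom 4: C, bond orders sum to 4 (valence 4) → 0 H
  atom 5: C, bond orders sum to 2 (valence 4) → 2 H
  atom 6: C, bond orders sum to 1 (valence 4) → 3 H
  atom 7: C, bond orders sum to 3 (valence 4) → 1 H
  atom 8: C, bond orders sum to 3 (valence 4) → 1 H
  atom 9: C, bond orders sum to 4 (valence 4) → 0 H
  atom 10: Br (halogen, monovalent) → 0 H
  atom 11: C, bond orders sum to 4 (valence 4) → 0 H
  atom 12: C, bond orders sum to 4 (valence 4) → 0 H
  atom 13: N, bond orders sum to 3 (valence 3) → 0 H
Totals → C:11, H:12, Br:1, N:1.
In Hill order: C11H12BrN.

C11H12BrN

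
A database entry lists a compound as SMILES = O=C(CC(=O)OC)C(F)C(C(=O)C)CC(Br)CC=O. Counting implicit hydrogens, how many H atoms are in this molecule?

Walk through each heavy atom and fill implicit hydrogens from standard valence (C 4, N 3, O 2, S 2, halogen 1):
  atom 1: O, bond orders sum to 2 (valence 2) → 0 H
  atom 2: C, bond orders sum to 4 (valence 4) → 0 H
  atom 3: C, bond orders sum to 2 (valence 4) → 2 H
  atom 4: C, bond orders sum to 4 (valence 4) → 0 H
  atom 5: O, bond orders sum to 2 (valence 2) → 0 H
  atom 6: O, bond orders sum to 2 (valence 2) → 0 H
  atom 7: C, bond orders sum to 1 (valence 4) → 3 H
  atom 8: C, bond orders sum to 3 (valence 4) → 1 H
  atom 9: F (halogen, monovalent) → 0 H
  atom 10: C, bond orders sum to 3 (valence 4) → 1 H
  atom 11: C, bond orders sum to 4 (valence 4) → 0 H
  atom 12: O, bond orders sum to 2 (valence 2) → 0 H
  atom 13: C, bond orders sum to 1 (valence 4) → 3 H
  atom 14: C, bond orders sum to 2 (valence 4) → 2 H
  atom 15: C, bond orders sum to 3 (valence 4) → 1 H
  atom 16: Br (halogen, monovalent) → 0 H
  atom 17: C, bond orders sum to 2 (valence 4) → 2 H
  atom 18: C, bond orders sum to 3 (valence 4) → 1 H
  atom 19: O, bond orders sum to 2 (valence 2) → 0 H
Total hydrogens: 16.

16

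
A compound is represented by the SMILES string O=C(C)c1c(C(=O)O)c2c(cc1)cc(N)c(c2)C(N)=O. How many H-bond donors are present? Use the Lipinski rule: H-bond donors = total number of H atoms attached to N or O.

5

Donors: find every N or O and count the H atoms it carries.
  atom 1 (O): bond orders sum to 2 → 0 H
  atom 7 (O): bond orders sum to 2 → 0 H
  atom 8 (O): bond orders sum to 1 → 1 H
  atom 15 (N): bond orders sum to 1 → 2 H
  atom 19 (N): bond orders sum to 1 → 2 H
  atom 20 (O): bond orders sum to 2 → 0 H
Lipinski HBD = 5.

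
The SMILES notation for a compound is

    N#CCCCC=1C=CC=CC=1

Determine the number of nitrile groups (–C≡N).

1

The nitrile motif appears at heavy-atom position 2 in the SMILES.
Nitrile count: 1.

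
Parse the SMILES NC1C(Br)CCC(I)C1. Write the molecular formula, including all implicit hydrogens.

C6H11BrIN

Walk through each heavy atom and fill implicit hydrogens from standard valence (C 4, N 3, O 2, S 2, halogen 1):
  atom 1: N, bond orders sum to 1 (valence 3) → 2 H
  atom 2: C, bond orders sum to 3 (valence 4) → 1 H
  atom 3: C, bond orders sum to 3 (valence 4) → 1 H
  atom 4: Br (halogen, monovalent) → 0 H
  atom 5: C, bond orders sum to 2 (valence 4) → 2 H
  atom 6: C, bond orders sum to 2 (valence 4) → 2 H
  atom 7: C, bond orders sum to 3 (valence 4) → 1 H
  atom 8: I (halogen, monovalent) → 0 H
  atom 9: C, bond orders sum to 2 (valence 4) → 2 H
Totals → C:6, H:11, Br:1, I:1, N:1.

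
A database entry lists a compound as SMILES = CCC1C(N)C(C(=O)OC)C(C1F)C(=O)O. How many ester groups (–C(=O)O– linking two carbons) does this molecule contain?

1

The ester motif appears at heavy-atom position 7 in the SMILES.
Other groups present: 1 carboxylic acid, 1 primary amine.
Ester count: 1.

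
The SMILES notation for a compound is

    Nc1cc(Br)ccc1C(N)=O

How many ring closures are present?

In SMILES, each pair of matching ring-closure digits denotes one ring-closing bond; the number of such bonds equals the number of independent rings.
Ring-closure bonds here: 1.

1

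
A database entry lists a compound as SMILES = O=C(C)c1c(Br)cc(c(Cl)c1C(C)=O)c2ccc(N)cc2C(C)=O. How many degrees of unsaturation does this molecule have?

11

Molecular formula: C18H15BrClNO3.
DoU = (2C + 2 + N − H − X) / 2, where X is the halogen count and O/S are ignored.
    = (2·18 + 2 + 1 − 15 − 2) / 2 = 22 / 2 = 11.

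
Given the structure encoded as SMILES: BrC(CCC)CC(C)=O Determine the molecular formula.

C7H13BrO

Walk through each heavy atom and fill implicit hydrogens from standard valence (C 4, N 3, O 2, S 2, halogen 1):
  atom 1: Br (halogen, monovalent) → 0 H
  atom 2: C, bond orders sum to 3 (valence 4) → 1 H
  atom 3: C, bond orders sum to 2 (valence 4) → 2 H
  atom 4: C, bond orders sum to 2 (valence 4) → 2 H
  atom 5: C, bond orders sum to 1 (valence 4) → 3 H
  atom 6: C, bond orders sum to 2 (valence 4) → 2 H
  atom 7: C, bond orders sum to 4 (valence 4) → 0 H
  atom 8: C, bond orders sum to 1 (valence 4) → 3 H
  atom 9: O, bond orders sum to 2 (valence 2) → 0 H
Totals → C:7, H:13, Br:1, O:1.
In Hill order: C7H13BrO.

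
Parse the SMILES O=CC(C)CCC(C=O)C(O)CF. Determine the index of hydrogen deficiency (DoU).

Molecular formula: C9H15FO3.
DoU = (2C + 2 + N − H − X) / 2, where X is the halogen count and O/S are ignored.
    = (2·9 + 2 + 0 − 15 − 1) / 2 = 4 / 2 = 2.

2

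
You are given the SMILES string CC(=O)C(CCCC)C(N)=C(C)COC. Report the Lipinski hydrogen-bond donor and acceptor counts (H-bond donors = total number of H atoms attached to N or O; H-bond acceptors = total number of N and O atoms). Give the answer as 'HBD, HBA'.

2, 3

Donors: find every N or O and count the H atoms it carries.
  atom 3 (O): bond orders sum to 2 → 0 H
  atom 10 (N): bond orders sum to 1 → 2 H
  atom 14 (O): bond orders sum to 2 → 0 H
Lipinski HBD = 2.
Acceptors: N atoms = 1, O atoms = 2 → HBA = 3.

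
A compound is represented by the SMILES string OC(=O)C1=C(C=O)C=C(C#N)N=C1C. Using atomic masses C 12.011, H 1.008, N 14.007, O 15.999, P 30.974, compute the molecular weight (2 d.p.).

190.16 g/mol

First, the molecular formula is C9H6N2O3 (counting implicit H from valence).
  C: 9 × 12.011 = 108.099
  H: 6 × 1.008 = 6.048
  N: 2 × 14.007 = 28.014
  O: 3 × 15.999 = 47.997
Sum: 9×12.011 + 6×1.008 + 2×14.007 + 3×15.999 = 190.158 → 190.16 g/mol.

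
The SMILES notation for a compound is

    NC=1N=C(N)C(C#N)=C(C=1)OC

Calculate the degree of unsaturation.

Molecular formula: C7H8N4O.
DoU = (2C + 2 + N − H − X) / 2, where X is the halogen count and O/S are ignored.
    = (2·7 + 2 + 4 − 8 − 0) / 2 = 12 / 2 = 6.

6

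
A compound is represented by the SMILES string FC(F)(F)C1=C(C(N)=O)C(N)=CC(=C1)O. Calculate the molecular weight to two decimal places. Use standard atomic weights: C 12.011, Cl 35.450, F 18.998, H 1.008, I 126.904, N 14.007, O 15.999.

220.15 g/mol

First, the molecular formula is C8H7F3N2O2 (counting implicit H from valence).
  C: 8 × 12.011 = 96.088
  F: 3 × 18.998 = 56.994
  H: 7 × 1.008 = 7.056
  N: 2 × 14.007 = 28.014
  O: 2 × 15.999 = 31.998
Sum: 8×12.011 + 3×18.998 + 7×1.008 + 2×14.007 + 2×15.999 = 220.150 → 220.15 g/mol.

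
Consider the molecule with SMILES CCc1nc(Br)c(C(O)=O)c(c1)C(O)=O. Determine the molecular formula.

C9H8BrNO4

Walk through each heavy atom and fill implicit hydrogens from standard valence (C 4, N 3, O 2, S 2, halogen 1); for lowercase aromatic atoms, an aromatic c carries 1 H when it has two neighbours and 0 H with three, and aromatic n carries 0 H:
  atom 1: C, bond orders sum to 1 (valence 4) → 3 H
  atom 2: C, bond orders sum to 2 (valence 4) → 2 H
  atom 3: aromatic c, 3 neighbours → 0 H
  atom 4: aromatic n, 2 neighbours → 0 H
  atom 5: aromatic c, 3 neighbours → 0 H
  atom 6: Br (halogen, monovalent) → 0 H
  atom 7: aromatic c, 3 neighbours → 0 H
  atom 8: C, bond orders sum to 4 (valence 4) → 0 H
  atom 9: O, bond orders sum to 1 (valence 2) → 1 H
  atom 10: O, bond orders sum to 2 (valence 2) → 0 H
  atom 11: aromatic c, 3 neighbours → 0 H
  atom 12: aromatic c, 2 neighbours → 1 H
  atom 13: C, bond orders sum to 4 (valence 4) → 0 H
  atom 14: O, bond orders sum to 1 (valence 2) → 1 H
  atom 15: O, bond orders sum to 2 (valence 2) → 0 H
Totals → C:9, H:8, Br:1, N:1, O:4.
In Hill order: C9H8BrNO4.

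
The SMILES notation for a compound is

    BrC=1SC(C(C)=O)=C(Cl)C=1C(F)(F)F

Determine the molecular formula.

C7H3BrClF3OS

Walk through each heavy atom and fill implicit hydrogens from standard valence (C 4, N 3, O 2, S 2, halogen 1):
  atom 1: Br (halogen, monovalent) → 0 H
  atom 2: C, bond orders sum to 4 (valence 4) → 0 H
  atom 3: S, bond orders sum to 2 (valence 2) → 0 H
  atom 4: C, bond orders sum to 4 (valence 4) → 0 H
  atom 5: C, bond orders sum to 4 (valence 4) → 0 H
  atom 6: C, bond orders sum to 1 (valence 4) → 3 H
  atom 7: O, bond orders sum to 2 (valence 2) → 0 H
  atom 8: C, bond orders sum to 4 (valence 4) → 0 H
  atom 9: Cl (halogen, monovalent) → 0 H
  atom 10: C, bond orders sum to 4 (valence 4) → 0 H
  atom 11: C, bond orders sum to 4 (valence 4) → 0 H
  atom 12: F (halogen, monovalent) → 0 H
  atom 13: F (halogen, monovalent) → 0 H
  atom 14: F (halogen, monovalent) → 0 H
Totals → C:7, H:3, Br:1, Cl:1, F:3, O:1, S:1.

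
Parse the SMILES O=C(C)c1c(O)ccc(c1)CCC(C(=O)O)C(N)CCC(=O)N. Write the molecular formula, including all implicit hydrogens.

Walk through each heavy atom and fill implicit hydrogens from standard valence (C 4, N 3, O 2, S 2, halogen 1); for lowercase aromatic atoms, an aromatic c carries 1 H when it has two neighbours and 0 H with three, and aromatic n carries 0 H:
  atom 1: O, bond orders sum to 2 (valence 2) → 0 H
  atom 2: C, bond orders sum to 4 (valence 4) → 0 H
  atom 3: C, bond orders sum to 1 (valence 4) → 3 H
  atom 4: aromatic c, 3 neighbours → 0 H
  atom 5: aromatic c, 3 neighbours → 0 H
  atom 6: O, bond orders sum to 1 (valence 2) → 1 H
  atom 7: aromatic c, 2 neighbours → 1 H
  atom 8: aromatic c, 2 neighbours → 1 H
  atom 9: aromatic c, 3 neighbours → 0 H
  atom 10: aromatic c, 2 neighbours → 1 H
  atom 11: C, bond orders sum to 2 (valence 4) → 2 H
  atom 12: C, bond orders sum to 2 (valence 4) → 2 H
  atom 13: C, bond orders sum to 3 (valence 4) → 1 H
  atom 14: C, bond orders sum to 4 (valence 4) → 0 H
  atom 15: O, bond orders sum to 2 (valence 2) → 0 H
  atom 16: O, bond orders sum to 1 (valence 2) → 1 H
  atom 17: C, bond orders sum to 3 (valence 4) → 1 H
  atom 18: N, bond orders sum to 1 (valence 3) → 2 H
  atom 19: C, bond orders sum to 2 (valence 4) → 2 H
  atom 20: C, bond orders sum to 2 (valence 4) → 2 H
  atom 21: C, bond orders sum to 4 (valence 4) → 0 H
  atom 22: O, bond orders sum to 2 (valence 2) → 0 H
  atom 23: N, bond orders sum to 1 (valence 3) → 2 H
Totals → C:16, H:22, N:2, O:5.
In Hill order: C16H22N2O5.

C16H22N2O5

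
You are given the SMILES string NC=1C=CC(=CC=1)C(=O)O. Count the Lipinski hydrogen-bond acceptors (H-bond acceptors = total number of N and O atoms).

N atoms: 1; O atoms: 2.
Lipinski HBA = 1 + 2 = 3.

3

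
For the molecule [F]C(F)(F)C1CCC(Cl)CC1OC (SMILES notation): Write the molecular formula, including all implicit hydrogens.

C8H12ClF3O

Walk through each heavy atom and fill implicit hydrogens from standard valence (C 4, N 3, O 2, S 2, halogen 1):
  atom 1: F with explicit H count 0
  atom 2: C, bond orders sum to 4 (valence 4) → 0 H
  atom 3: F (halogen, monovalent) → 0 H
  atom 4: F (halogen, monovalent) → 0 H
  atom 5: C, bond orders sum to 3 (valence 4) → 1 H
  atom 6: C, bond orders sum to 2 (valence 4) → 2 H
  atom 7: C, bond orders sum to 2 (valence 4) → 2 H
  atom 8: C, bond orders sum to 3 (valence 4) → 1 H
  atom 9: Cl (halogen, monovalent) → 0 H
  atom 10: C, bond orders sum to 2 (valence 4) → 2 H
  atom 11: C, bond orders sum to 3 (valence 4) → 1 H
  atom 12: O, bond orders sum to 2 (valence 2) → 0 H
  atom 13: C, bond orders sum to 1 (valence 4) → 3 H
Totals → C:8, H:12, Cl:1, F:3, O:1.
In Hill order: C8H12ClF3O.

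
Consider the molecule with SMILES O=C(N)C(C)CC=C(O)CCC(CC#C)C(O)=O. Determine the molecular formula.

C13H19NO4

Walk through each heavy atom and fill implicit hydrogens from standard valence (C 4, N 3, O 2, S 2, halogen 1):
  atom 1: O, bond orders sum to 2 (valence 2) → 0 H
  atom 2: C, bond orders sum to 4 (valence 4) → 0 H
  atom 3: N, bond orders sum to 1 (valence 3) → 2 H
  atom 4: C, bond orders sum to 3 (valence 4) → 1 H
  atom 5: C, bond orders sum to 1 (valence 4) → 3 H
  atom 6: C, bond orders sum to 2 (valence 4) → 2 H
  atom 7: C, bond orders sum to 3 (valence 4) → 1 H
  atom 8: C, bond orders sum to 4 (valence 4) → 0 H
  atom 9: O, bond orders sum to 1 (valence 2) → 1 H
  atom 10: C, bond orders sum to 2 (valence 4) → 2 H
  atom 11: C, bond orders sum to 2 (valence 4) → 2 H
  atom 12: C, bond orders sum to 3 (valence 4) → 1 H
  atom 13: C, bond orders sum to 2 (valence 4) → 2 H
  atom 14: C, bond orders sum to 4 (valence 4) → 0 H
  atom 15: C, bond orders sum to 3 (valence 4) → 1 H
  atom 16: C, bond orders sum to 4 (valence 4) → 0 H
  atom 17: O, bond orders sum to 1 (valence 2) → 1 H
  atom 18: O, bond orders sum to 2 (valence 2) → 0 H
Totals → C:13, H:19, N:1, O:4.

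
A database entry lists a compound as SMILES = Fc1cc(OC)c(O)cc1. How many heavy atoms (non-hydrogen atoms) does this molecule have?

10

Every atom symbol written in the SMILES (organic subset) is one heavy atom; implicit H are not written.
Heavy atoms by element → C:7, F:1, O:2.
Total: 10.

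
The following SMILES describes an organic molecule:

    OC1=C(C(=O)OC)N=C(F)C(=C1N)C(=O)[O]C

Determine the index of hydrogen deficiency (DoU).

6

Molecular formula: C9H9FN2O5.
DoU = (2C + 2 + N − H − X) / 2, where X is the halogen count and O/S are ignored.
    = (2·9 + 2 + 2 − 9 − 1) / 2 = 12 / 2 = 6.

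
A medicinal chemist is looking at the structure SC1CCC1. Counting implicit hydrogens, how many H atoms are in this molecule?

Walk through each heavy atom and fill implicit hydrogens from standard valence (C 4, N 3, O 2, S 2, halogen 1):
  atom 1: S, bond orders sum to 1 (valence 2) → 1 H
  atom 2: C, bond orders sum to 3 (valence 4) → 1 H
  atom 3: C, bond orders sum to 2 (valence 4) → 2 H
  atom 4: C, bond orders sum to 2 (valence 4) → 2 H
  atom 5: C, bond orders sum to 2 (valence 4) → 2 H
Total hydrogens: 8.

8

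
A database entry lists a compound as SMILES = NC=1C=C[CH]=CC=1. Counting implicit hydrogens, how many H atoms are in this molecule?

7

Walk through each heavy atom and fill implicit hydrogens from standard valence (C 4, N 3, O 2, S 2, halogen 1):
  atom 1: N, bond orders sum to 1 (valence 3) → 2 H
  atom 2: C, bond orders sum to 4 (valence 4) → 0 H
  atom 3: C, bond orders sum to 3 (valence 4) → 1 H
  atom 4: C, bond orders sum to 3 (valence 4) → 1 H
  atom 5: C with explicit H count 1
  atom 6: C, bond orders sum to 3 (valence 4) → 1 H
  atom 7: C, bond orders sum to 3 (valence 4) → 1 H
Total hydrogens: 7.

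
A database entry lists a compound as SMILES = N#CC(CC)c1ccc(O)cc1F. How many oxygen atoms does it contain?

1

Scan the SMILES for O atoms (remember two-letter symbols like Cl and Br are single atoms).
Oxygen count: 1.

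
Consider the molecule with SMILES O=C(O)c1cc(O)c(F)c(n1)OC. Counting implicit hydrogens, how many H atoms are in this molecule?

6

Walk through each heavy atom and fill implicit hydrogens from standard valence (C 4, N 3, O 2, S 2, halogen 1); for lowercase aromatic atoms, an aromatic c carries 1 H when it has two neighbours and 0 H with three, and aromatic n carries 0 H:
  atom 1: O, bond orders sum to 2 (valence 2) → 0 H
  atom 2: C, bond orders sum to 4 (valence 4) → 0 H
  atom 3: O, bond orders sum to 1 (valence 2) → 1 H
  atom 4: aromatic c, 3 neighbours → 0 H
  atom 5: aromatic c, 2 neighbours → 1 H
  atom 6: aromatic c, 3 neighbours → 0 H
  atom 7: O, bond orders sum to 1 (valence 2) → 1 H
  atom 8: aromatic c, 3 neighbours → 0 H
  atom 9: F (halogen, monovalent) → 0 H
  atom 10: aromatic c, 3 neighbours → 0 H
  atom 11: aromatic n, 2 neighbours → 0 H
  atom 12: O, bond orders sum to 2 (valence 2) → 0 H
  atom 13: C, bond orders sum to 1 (valence 4) → 3 H
Total hydrogens: 6.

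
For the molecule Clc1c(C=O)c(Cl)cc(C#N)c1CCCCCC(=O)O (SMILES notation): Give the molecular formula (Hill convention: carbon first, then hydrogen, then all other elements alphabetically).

Walk through each heavy atom and fill implicit hydrogens from standard valence (C 4, N 3, O 2, S 2, halogen 1); for lowercase aromatic atoms, an aromatic c carries 1 H when it has two neighbours and 0 H with three, and aromatic n carries 0 H:
  atom 1: Cl (halogen, monovalent) → 0 H
  atom 2: aromatic c, 3 neighbours → 0 H
  atom 3: aromatic c, 3 neighbours → 0 H
  atom 4: C, bond orders sum to 3 (valence 4) → 1 H
  atom 5: O, bond orders sum to 2 (valence 2) → 0 H
  atom 6: aromatic c, 3 neighbours → 0 H
  atom 7: Cl (halogen, monovalent) → 0 H
  atom 8: aromatic c, 2 neighbours → 1 H
  atom 9: aromatic c, 3 neighbours → 0 H
  atom 10: C, bond orders sum to 4 (valence 4) → 0 H
  atom 11: N, bond orders sum to 3 (valence 3) → 0 H
  atom 12: aromatic c, 3 neighbours → 0 H
  atom 13: C, bond orders sum to 2 (valence 4) → 2 H
  atom 14: C, bond orders sum to 2 (valence 4) → 2 H
  atom 15: C, bond orders sum to 2 (valence 4) → 2 H
  atom 16: C, bond orders sum to 2 (valence 4) → 2 H
  atom 17: C, bond orders sum to 2 (valence 4) → 2 H
  atom 18: C, bond orders sum to 4 (valence 4) → 0 H
  atom 19: O, bond orders sum to 2 (valence 2) → 0 H
  atom 20: O, bond orders sum to 1 (valence 2) → 1 H
Totals → C:14, H:13, Cl:2, N:1, O:3.

C14H13Cl2NO3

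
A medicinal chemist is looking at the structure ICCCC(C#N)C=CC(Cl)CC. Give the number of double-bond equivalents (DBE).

Molecular formula: C10H15ClIN.
DoU = (2C + 2 + N − H − X) / 2, where X is the halogen count and O/S are ignored.
    = (2·10 + 2 + 1 − 15 − 2) / 2 = 6 / 2 = 3.

3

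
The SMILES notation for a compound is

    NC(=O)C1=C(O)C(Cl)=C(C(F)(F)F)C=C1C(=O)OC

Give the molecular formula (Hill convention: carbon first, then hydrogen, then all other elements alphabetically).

C10H7ClF3NO4

Walk through each heavy atom and fill implicit hydrogens from standard valence (C 4, N 3, O 2, S 2, halogen 1):
  atom 1: N, bond orders sum to 1 (valence 3) → 2 H
  atom 2: C, bond orders sum to 4 (valence 4) → 0 H
  atom 3: O, bond orders sum to 2 (valence 2) → 0 H
  atom 4: C, bond orders sum to 4 (valence 4) → 0 H
  atom 5: C, bond orders sum to 4 (valence 4) → 0 H
  atom 6: O, bond orders sum to 1 (valence 2) → 1 H
  atom 7: C, bond orders sum to 4 (valence 4) → 0 H
  atom 8: Cl (halogen, monovalent) → 0 H
  atom 9: C, bond orders sum to 4 (valence 4) → 0 H
  atom 10: C, bond orders sum to 4 (valence 4) → 0 H
  atom 11: F (halogen, monovalent) → 0 H
  atom 12: F (halogen, monovalent) → 0 H
  atom 13: F (halogen, monovalent) → 0 H
  atom 14: C, bond orders sum to 3 (valence 4) → 1 H
  atom 15: C, bond orders sum to 4 (valence 4) → 0 H
  atom 16: C, bond orders sum to 4 (valence 4) → 0 H
  atom 17: O, bond orders sum to 2 (valence 2) → 0 H
  atom 18: O, bond orders sum to 2 (valence 2) → 0 H
  atom 19: C, bond orders sum to 1 (valence 4) → 3 H
Totals → C:10, H:7, Cl:1, F:3, N:1, O:4.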